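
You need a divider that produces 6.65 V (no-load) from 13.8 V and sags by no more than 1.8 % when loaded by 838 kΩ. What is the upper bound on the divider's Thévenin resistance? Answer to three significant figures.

Loading drop = R_th/(R_th + R_L) ≤ 0.0180, so R_th ≤ R_L · ε/(1−ε) = 838 kΩ × 0.0180/0.9820 = 15.4 kΩ.
(Any R1, R2 with R2/(R1+R2) = 0.482 and R1‖R2 ≤ 15.4 kΩ will meet the spec.)

R_th ≤ 15.4 kΩ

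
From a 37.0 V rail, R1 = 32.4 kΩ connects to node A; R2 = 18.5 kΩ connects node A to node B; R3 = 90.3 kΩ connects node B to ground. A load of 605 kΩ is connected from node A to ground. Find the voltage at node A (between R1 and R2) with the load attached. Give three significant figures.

Below node A the series string R2+R3 = 108.8 kΩ sits in parallel with the 605 kΩ load: 92.22 kΩ.
V_A = 37.0 × 92.22/(32.4 + 92.22) = 27.4 V.

V ≈ 27.4 V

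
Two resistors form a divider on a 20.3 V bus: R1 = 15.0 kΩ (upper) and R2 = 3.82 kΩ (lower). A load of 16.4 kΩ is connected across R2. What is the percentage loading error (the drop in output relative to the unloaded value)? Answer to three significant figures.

15.7 %

The divider's output (Thévenin) resistance is R1‖R2 = 3.045 kΩ.
Fractional drop under load = R_th/(R_th + R_L) = 3.045 / (3.045 + 16.4) = 0.1566.
So the output falls by 15.7 %.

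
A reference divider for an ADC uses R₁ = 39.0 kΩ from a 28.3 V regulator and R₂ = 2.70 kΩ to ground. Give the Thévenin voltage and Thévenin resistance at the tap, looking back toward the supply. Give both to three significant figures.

V_th is the open-circuit tap voltage: 28.3 × 2.70/(39.0 + 2.70) = 1.83 V.
With the supply zeroed, R₁ and R₂ appear in parallel from the tap: R_th = R₁‖R₂ = (39.0 × 2.70)/41.70 = 2.53 kΩ.

V_th = 1.83 V, R_th = 2.53 kΩ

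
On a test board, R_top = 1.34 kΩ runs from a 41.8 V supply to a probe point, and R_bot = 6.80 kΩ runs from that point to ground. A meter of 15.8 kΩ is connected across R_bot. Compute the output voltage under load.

V_out ≈ 32.6 V

The load sits in parallel with R_bot: R_bot‖R_L = (6.80 × 15.8) / (6.80 + 15.8) = 4.754 kΩ.
V_out = 41.8 × 4.754 / (1.34 + 4.754) = 41.8 × 4.754/6.094 = 32.6 V.
(Unloaded it would have been 34.9 V.)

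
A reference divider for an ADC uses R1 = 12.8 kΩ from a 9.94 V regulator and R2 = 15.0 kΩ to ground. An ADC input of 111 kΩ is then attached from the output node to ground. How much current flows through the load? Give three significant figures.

R2‖R_L = 13.21 kΩ; V_out = 9.94 × 13.21/26.01 = 5.049 V.
I_L = V_out / R_L = 5.049 / 111 kΩ = 0.0455 mA.

I_L ≈ 0.0455 mA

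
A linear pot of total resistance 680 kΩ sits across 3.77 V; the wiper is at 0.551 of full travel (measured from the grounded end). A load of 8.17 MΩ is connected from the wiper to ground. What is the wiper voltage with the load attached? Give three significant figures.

The wiper splits the pot into (1−α)R = 305.3 kΩ above and αR = 374.7 kΩ below.
Lower section ‖ load = 358.3 kΩ.
V_wiper = 3.77 × 358.3/(305.3 + 358.3) = 2.04 V.

V ≈ 2.04 V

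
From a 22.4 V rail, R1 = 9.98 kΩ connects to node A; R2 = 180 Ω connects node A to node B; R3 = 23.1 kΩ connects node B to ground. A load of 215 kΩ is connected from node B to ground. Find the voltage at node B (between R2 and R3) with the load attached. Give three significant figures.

V ≈ 15.1 V

At node B, R3 is in parallel with the load: R3‖R_L = 20860 Ω.
Below node A the resistance is R2 + (R3‖R_L) = 21040 Ω, so V_A = 22.4 × 21040/31020 = 15.19 V.
Then V_B = V_A × (R3‖R_L)/(R2 + R3‖R_L) = 15.19 × 20860/21040 = 15.1 V.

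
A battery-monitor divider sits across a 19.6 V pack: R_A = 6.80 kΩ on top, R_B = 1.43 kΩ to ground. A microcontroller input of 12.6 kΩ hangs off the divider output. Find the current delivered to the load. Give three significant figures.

R_B‖R_L = 1.284 kΩ; V_out = 19.6 × 1.284/8.084 = 3.114 V.
I_L = V_out / R_L = 3.114 / 12.6 kΩ = 0.247 mA.

I_L ≈ 0.247 mA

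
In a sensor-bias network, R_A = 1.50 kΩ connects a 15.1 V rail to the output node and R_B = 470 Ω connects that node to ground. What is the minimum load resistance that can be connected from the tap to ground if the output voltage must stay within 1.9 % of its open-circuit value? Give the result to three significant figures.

Output resistance R_th = R_A‖R_B = (1500 × 470)/1970 = 357.9 Ω.
The fractional drop is R_th/(R_th + R_L); requiring this ≤ 0.0190 gives R_L ≥ R_th(1/0.0190 − 1) = 357.9 × 51.63 = 18.5 kΩ.

R_L(min) ≈ 18.5 kΩ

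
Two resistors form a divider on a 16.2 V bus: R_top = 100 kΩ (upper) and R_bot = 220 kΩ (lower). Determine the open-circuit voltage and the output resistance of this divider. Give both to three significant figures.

V_th is the open-circuit tap voltage: 16.2 × 220/(100 + 220) = 11.1 V.
With the supply zeroed, R_top and R_bot appear in parallel from the tap: R_th = R_top‖R_bot = (100 × 220)/320.0 = 68.8 kΩ.

V_th = 11.1 V, R_th = 68.8 kΩ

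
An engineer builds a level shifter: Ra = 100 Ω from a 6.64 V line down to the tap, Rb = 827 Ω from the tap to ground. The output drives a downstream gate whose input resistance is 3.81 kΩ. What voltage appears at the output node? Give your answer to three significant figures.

The load sits in parallel with Rb: Rb‖R_L = (827 × 3810) / (827 + 3810) = 679.5 Ω.
V_out = 6.64 × 679.5 / (100 + 679.5) = 6.64 × 679.5/779.5 = 5.79 V.
(Unloaded it would have been 5.92 V.)

V_out ≈ 5.79 V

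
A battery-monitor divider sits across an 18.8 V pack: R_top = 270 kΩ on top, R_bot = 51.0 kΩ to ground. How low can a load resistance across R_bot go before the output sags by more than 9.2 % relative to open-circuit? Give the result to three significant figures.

Output resistance R_th = R_top‖R_bot = (270 × 51.0)/321.0 = 42.90 kΩ.
The fractional drop is R_th/(R_th + R_L); requiring this ≤ 0.0920 gives R_L ≥ R_th(1/0.0920 − 1) = 42.90 × 9.870 = 423 kΩ.

R_L(min) ≈ 423 kΩ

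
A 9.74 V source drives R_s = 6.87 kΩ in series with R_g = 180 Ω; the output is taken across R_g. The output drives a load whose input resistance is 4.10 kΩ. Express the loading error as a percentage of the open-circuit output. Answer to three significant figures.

4.10 %

The divider's output (Thévenin) resistance is R_s‖R_g = 175.4 Ω.
Fractional drop under load = R_th/(R_th + R_L) = 175.4 / (175.4 + 4100) = 0.04103.
So the output falls by 4.10 %.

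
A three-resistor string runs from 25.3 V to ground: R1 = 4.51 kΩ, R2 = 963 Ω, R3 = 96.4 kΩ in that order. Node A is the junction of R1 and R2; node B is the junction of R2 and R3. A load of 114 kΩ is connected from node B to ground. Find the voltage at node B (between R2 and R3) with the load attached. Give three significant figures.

V ≈ 22.9 V

At node B, R3 is in parallel with the load: R3‖R_L = 52230 Ω.
Below node A the resistance is R2 + (R3‖R_L) = 53190 Ω, so V_A = 25.3 × 53190/57700 = 23.32 V.
Then V_B = V_A × (R3‖R_L)/(R2 + R3‖R_L) = 23.32 × 52230/53190 = 22.9 V.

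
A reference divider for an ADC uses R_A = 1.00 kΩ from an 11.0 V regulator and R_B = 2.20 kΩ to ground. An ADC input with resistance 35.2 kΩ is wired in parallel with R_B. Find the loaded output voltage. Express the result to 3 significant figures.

The load sits in parallel with R_B: R_B‖R_L = (2.20 × 35.2) / (2.20 + 35.2) = 2.071 kΩ.
V_out = 11.0 × 2.071 / (1.00 + 2.071) = 11.0 × 2.071/3.071 = 7.42 V.

V_out ≈ 7.42 V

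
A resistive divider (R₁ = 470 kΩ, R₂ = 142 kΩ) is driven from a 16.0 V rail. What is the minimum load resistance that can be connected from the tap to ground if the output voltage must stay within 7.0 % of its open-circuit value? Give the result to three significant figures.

R_L(min) ≈ 1.45 MΩ

Output resistance R_th = R₁‖R₂ = (470 × 142)/612.0 = 109.1 kΩ.
The fractional drop is R_th/(R_th + R_L); requiring this ≤ 0.0700 gives R_L ≥ R_th(1/0.0700 − 1) = 109.1 × 13.29 = 1.45 MΩ.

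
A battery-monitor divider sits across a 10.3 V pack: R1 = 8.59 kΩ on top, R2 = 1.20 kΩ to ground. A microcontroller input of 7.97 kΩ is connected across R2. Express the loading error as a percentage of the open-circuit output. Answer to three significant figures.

The divider's output (Thévenin) resistance is R1‖R2 = 1.053 kΩ.
Fractional drop under load = R_th/(R_th + R_L) = 1.053 / (1.053 + 7.97) = 0.1167.
So the output falls by 11.7 %.

11.7 %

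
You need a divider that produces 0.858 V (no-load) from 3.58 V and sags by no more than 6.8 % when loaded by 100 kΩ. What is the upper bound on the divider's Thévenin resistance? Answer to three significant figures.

R_th ≤ 7.30 kΩ

Loading drop = R_th/(R_th + R_L) ≤ 0.0680, so R_th ≤ R_L · ε/(1−ε) = 100 kΩ × 0.0680/0.9320 = 7.30 kΩ.
(Any R1, R2 with R2/(R1+R2) = 0.240 and R1‖R2 ≤ 7.30 kΩ will meet the spec.)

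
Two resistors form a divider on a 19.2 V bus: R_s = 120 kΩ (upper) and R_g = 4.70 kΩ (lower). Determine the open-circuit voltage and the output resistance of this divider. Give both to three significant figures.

V_th is the open-circuit tap voltage: 19.2 × 4.70/(120 + 4.70) = 0.724 V.
With the supply zeroed, R_s and R_g appear in parallel from the tap: R_th = R_s‖R_g = (120 × 4.70)/124.7 = 4.52 kΩ.

V_th = 0.724 V, R_th = 4.52 kΩ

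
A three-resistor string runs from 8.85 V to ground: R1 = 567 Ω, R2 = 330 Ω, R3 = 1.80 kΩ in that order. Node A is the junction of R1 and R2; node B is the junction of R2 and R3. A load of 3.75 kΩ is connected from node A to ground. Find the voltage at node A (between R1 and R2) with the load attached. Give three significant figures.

Below node A the series string R2+R3 = 2130 Ω sits in parallel with the 3750 Ω load: 1358 Ω.
V_A = 8.85 × 1358/(567 + 1358) = 6.24 V.

V ≈ 6.24 V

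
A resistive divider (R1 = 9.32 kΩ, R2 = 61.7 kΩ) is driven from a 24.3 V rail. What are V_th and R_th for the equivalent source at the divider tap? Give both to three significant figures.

V_th is the open-circuit tap voltage: 24.3 × 61.7/(9.32 + 61.7) = 21.1 V.
With the supply zeroed, R1 and R2 appear in parallel from the tap: R_th = R1‖R2 = (9.32 × 61.7)/71.02 = 8.10 kΩ.

V_th = 21.1 V, R_th = 8.10 kΩ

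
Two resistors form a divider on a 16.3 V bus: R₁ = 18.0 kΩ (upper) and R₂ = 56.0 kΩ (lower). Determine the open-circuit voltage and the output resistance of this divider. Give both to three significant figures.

V_th = 12.3 V, R_th = 13.6 kΩ

V_th is the open-circuit tap voltage: 16.3 × 56.0/(18.0 + 56.0) = 12.3 V.
With the supply zeroed, R₁ and R₂ appear in parallel from the tap: R_th = R₁‖R₂ = (18.0 × 56.0)/74.00 = 13.6 kΩ.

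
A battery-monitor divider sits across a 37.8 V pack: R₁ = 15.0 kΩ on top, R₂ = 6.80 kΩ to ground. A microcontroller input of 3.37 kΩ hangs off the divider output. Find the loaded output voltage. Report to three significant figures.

The load sits in parallel with R₂: R₂‖R_L = (6.80 × 3.37) / (6.80 + 3.37) = 2.253 kΩ.
V_out = 37.8 × 2.253 / (15.0 + 2.253) = 37.8 × 2.253/17.25 = 4.94 V.

V_out ≈ 4.94 V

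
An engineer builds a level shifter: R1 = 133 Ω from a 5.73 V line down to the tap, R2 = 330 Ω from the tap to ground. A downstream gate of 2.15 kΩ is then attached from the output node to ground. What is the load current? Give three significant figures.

R2‖R_L = 286.1 Ω; V_out = 5.73 × 286.1/419.1 = 3.912 V.
I_L = V_out / R_L = 3.912 / 2.15 kΩ = 1.82 mA.

I_L ≈ 1.82 mA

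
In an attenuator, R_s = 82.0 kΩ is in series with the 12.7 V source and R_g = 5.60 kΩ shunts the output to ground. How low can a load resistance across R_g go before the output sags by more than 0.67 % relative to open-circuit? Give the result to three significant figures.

Output resistance R_th = R_s‖R_g = (82.0 × 5.60)/87.60 = 5.242 kΩ.
The fractional drop is R_th/(R_th + R_L); requiring this ≤ 0.00670 gives R_L ≥ R_th(1/0.00670 − 1) = 5.242 × 148.3 = 777 kΩ.

R_L(min) ≈ 777 kΩ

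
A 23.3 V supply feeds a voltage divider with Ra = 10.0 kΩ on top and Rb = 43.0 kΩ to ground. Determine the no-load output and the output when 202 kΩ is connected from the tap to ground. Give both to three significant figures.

Unloaded: 18.9 V; loaded: 18.2 V

Open-circuit: V = 23.3 × 43.0/(10.0 + 43.0) = 18.9 V.
With the load, Rb becomes Rb‖R_L = 35.45 kΩ, so V = 23.3 × 35.45/45.45 = 18.2 V.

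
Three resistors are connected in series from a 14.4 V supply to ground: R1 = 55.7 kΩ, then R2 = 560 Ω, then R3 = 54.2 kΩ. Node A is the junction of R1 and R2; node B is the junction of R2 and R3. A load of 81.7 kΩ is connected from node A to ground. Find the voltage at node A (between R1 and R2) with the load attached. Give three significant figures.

Below node A the series string R2+R3 = 54760 Ω sits in parallel with the 81700 Ω load: 32790 Ω.
V_A = 14.4 × 32790/(55700 + 32790) = 5.34 V.

V ≈ 5.34 V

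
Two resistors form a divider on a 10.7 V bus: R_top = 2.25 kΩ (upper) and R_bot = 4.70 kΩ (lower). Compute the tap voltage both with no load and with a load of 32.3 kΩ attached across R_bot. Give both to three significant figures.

Open-circuit: V = 10.7 × 4.70/(2.25 + 4.70) = 7.24 V.
With the load, R_bot becomes R_bot‖R_L = 4.103 kΩ, so V = 10.7 × 4.103/6.353 = 6.91 V.

Unloaded: 7.24 V; loaded: 6.91 V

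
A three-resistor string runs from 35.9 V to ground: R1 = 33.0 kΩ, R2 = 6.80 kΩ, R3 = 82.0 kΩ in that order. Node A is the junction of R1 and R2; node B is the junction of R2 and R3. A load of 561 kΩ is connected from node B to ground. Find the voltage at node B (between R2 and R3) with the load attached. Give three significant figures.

At node B, R3 is in parallel with the load: R3‖R_L = 71.54 kΩ.
Below node A the resistance is R2 + (R3‖R_L) = 78.34 kΩ, so V_A = 35.9 × 78.34/111.3 = 25.26 V.
Then V_B = V_A × (R3‖R_L)/(R2 + R3‖R_L) = 25.26 × 71.54/78.34 = 23.1 V.

V ≈ 23.1 V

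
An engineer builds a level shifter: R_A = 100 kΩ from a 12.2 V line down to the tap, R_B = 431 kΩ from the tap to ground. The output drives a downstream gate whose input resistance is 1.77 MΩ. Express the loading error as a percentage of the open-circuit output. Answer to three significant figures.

The divider's output (Thévenin) resistance is R_A‖R_B = 81.17 kΩ.
Fractional drop under load = R_th/(R_th + R_L) = 81.17 / (81.17 + 1770) = 0.04385.
So the output falls by 4.38 %.

4.38 %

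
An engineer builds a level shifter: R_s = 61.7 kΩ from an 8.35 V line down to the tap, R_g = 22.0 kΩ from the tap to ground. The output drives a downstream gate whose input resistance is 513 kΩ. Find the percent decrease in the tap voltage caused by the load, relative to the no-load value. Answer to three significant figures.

The divider's output (Thévenin) resistance is R_s‖R_g = 16.22 kΩ.
Fractional drop under load = R_th/(R_th + R_L) = 16.22 / (16.22 + 513) = 0.03064.
So the output falls by 3.06 %.

3.06 %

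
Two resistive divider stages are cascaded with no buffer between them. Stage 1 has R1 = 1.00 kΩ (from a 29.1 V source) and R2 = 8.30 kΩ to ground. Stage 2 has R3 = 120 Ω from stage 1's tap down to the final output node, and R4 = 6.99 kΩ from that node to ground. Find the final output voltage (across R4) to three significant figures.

V_out ≈ 22.7 V

Stage 2 presents R3+R4 = 7110 Ω as a load on stage 1's tap.
Stage 1's lower leg becomes R2‖(R3+R4) = 3830 Ω, so V_mid = 29.1 × 3830/4830 = 23.07 V.
Stage 2 is itself unloaded: V_out = V_mid × R4/(R3+R4) = 23.07 × 6990/7110 = 22.7 V.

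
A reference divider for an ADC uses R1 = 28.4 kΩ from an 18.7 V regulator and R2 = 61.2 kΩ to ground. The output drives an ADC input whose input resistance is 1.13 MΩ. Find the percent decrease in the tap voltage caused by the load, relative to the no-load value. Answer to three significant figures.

The divider's output (Thévenin) resistance is R1‖R2 = 19.40 kΩ.
Fractional drop under load = R_th/(R_th + R_L) = 19.40 / (19.40 + 1130) = 0.01688.
So the output falls by 1.69 %.

1.69 %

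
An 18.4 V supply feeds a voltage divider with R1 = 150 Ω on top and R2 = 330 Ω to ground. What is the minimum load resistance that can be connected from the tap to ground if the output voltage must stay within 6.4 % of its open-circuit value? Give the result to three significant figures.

Output resistance R_th = R1‖R2 = (150 × 330)/480.0 = 103.1 Ω.
The fractional drop is R_th/(R_th + R_L); requiring this ≤ 0.0640 gives R_L ≥ R_th(1/0.0640 − 1) = 103.1 × 14.62 = 1.51 kΩ.

R_L(min) ≈ 1.51 kΩ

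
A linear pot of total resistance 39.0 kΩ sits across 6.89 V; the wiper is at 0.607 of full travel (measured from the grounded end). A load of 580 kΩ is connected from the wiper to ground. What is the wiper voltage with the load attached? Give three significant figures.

V ≈ 4.12 V

The wiper splits the pot into (1−α)R = 15.33 kΩ above and αR = 23.67 kΩ below.
Lower section ‖ load = 22.74 kΩ.
V_wiper = 6.89 × 22.74/(15.33 + 22.74) = 4.12 V.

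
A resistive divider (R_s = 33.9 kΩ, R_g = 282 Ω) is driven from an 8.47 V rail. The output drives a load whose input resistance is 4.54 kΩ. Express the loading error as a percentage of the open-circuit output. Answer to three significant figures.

5.80 %

The divider's output (Thévenin) resistance is R_s‖R_g = 279.7 Ω.
Fractional drop under load = R_th/(R_th + R_L) = 279.7 / (279.7 + 4540) = 0.05803.
So the output falls by 5.80 %.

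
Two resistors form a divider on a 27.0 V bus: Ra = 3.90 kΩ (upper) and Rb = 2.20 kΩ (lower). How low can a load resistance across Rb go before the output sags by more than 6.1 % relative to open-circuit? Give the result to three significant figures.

Output resistance R_th = Ra‖Rb = (3.90 × 2.20)/6.100 = 1.407 kΩ.
The fractional drop is R_th/(R_th + R_L); requiring this ≤ 0.0610 gives R_L ≥ R_th(1/0.0610 − 1) = 1.407 × 15.39 = 21.7 kΩ.

R_L(min) ≈ 21.7 kΩ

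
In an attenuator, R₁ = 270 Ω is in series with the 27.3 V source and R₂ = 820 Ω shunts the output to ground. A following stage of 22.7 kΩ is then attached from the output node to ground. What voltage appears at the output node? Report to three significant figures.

V_out ≈ 20.4 V

The load sits in parallel with R₂: R₂‖R_L = (820 × 22700) / (820 + 22700) = 791.4 Ω.
V_out = 27.3 × 791.4 / (270 + 791.4) = 27.3 × 791.4/1061 = 20.4 V.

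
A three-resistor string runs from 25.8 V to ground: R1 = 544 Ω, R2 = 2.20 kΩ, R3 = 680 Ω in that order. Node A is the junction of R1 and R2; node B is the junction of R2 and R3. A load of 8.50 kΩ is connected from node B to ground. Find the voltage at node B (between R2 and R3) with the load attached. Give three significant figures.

At node B, R3 is in parallel with the load: R3‖R_L = 629.6 Ω.
Below node A the resistance is R2 + (R3‖R_L) = 2830 Ω, so V_A = 25.8 × 2830/3374 = 21.64 V.
Then V_B = V_A × (R3‖R_L)/(R2 + R3‖R_L) = 21.64 × 629.6/2830 = 4.82 V.

V ≈ 4.82 V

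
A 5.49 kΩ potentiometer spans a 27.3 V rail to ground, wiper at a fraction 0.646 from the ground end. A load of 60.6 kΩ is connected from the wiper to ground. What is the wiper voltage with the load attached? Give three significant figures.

V ≈ 17.3 V

The wiper splits the pot into (1−α)R = 1.943 kΩ above and αR = 3.547 kΩ below.
Lower section ‖ load = 3.350 kΩ.
V_wiper = 27.3 × 3.350/(1.943 + 3.350) = 17.3 V.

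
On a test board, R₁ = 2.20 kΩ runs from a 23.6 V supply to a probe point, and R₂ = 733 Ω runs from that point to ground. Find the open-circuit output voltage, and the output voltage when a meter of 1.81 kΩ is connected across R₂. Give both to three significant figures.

Open-circuit: V = 23.6 × 733/(2200 + 733) = 5.90 V.
With the load, R₂ becomes R₂‖R_L = 521.7 Ω, so V = 23.6 × 521.7/2722 = 4.52 V.

Unloaded: 5.90 V; loaded: 4.52 V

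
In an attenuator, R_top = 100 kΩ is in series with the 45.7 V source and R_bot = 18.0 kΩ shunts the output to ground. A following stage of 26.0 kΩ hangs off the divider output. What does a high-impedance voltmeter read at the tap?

V_out ≈ 4.39 V

The load sits in parallel with R_bot: R_bot‖R_L = (18.0 × 26.0) / (18.0 + 26.0) = 10.64 kΩ.
V_out = 45.7 × 10.64 / (100 + 10.64) = 45.7 × 10.64/110.6 = 4.39 V.
(Unloaded it would have been 6.97 V.)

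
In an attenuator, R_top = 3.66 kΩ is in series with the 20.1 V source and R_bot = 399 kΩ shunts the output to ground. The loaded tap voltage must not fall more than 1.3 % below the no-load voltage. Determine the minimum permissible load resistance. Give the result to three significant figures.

R_L(min) ≈ 275 kΩ

Output resistance R_th = R_top‖R_bot = (3.66 × 399)/402.7 = 3.627 kΩ.
The fractional drop is R_th/(R_th + R_L); requiring this ≤ 0.0130 gives R_L ≥ R_th(1/0.0130 − 1) = 3.627 × 75.92 = 275 kΩ.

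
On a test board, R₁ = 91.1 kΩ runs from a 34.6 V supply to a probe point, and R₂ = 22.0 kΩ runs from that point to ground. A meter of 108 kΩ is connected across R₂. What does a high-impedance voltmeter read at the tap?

The load sits in parallel with R₂: R₂‖R_L = (22.0 × 108) / (22.0 + 108) = 18.28 kΩ.
V_out = 34.6 × 18.28 / (91.1 + 18.28) = 34.6 × 18.28/109.4 = 5.78 V.

V_out ≈ 5.78 V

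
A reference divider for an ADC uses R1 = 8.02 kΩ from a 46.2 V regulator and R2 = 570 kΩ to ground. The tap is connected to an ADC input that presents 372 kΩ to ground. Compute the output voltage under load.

V_out ≈ 44.6 V

The load sits in parallel with R2: R2‖R_L = (570 × 372) / (570 + 372) = 225.1 kΩ.
V_out = 46.2 × 225.1 / (8.02 + 225.1) = 46.2 × 225.1/233.1 = 44.6 V.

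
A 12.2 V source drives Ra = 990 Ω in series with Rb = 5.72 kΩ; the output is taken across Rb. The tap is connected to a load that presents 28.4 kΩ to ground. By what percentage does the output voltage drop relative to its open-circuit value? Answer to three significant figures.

2.89 %

The divider's output (Thévenin) resistance is Ra‖Rb = 843.9 Ω.
Fractional drop under load = R_th/(R_th + R_L) = 843.9 / (843.9 + 28400) = 0.02886.
So the output falls by 2.89 %.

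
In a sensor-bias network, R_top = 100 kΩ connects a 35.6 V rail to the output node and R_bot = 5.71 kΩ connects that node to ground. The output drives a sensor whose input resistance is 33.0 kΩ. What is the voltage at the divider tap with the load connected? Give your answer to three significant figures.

The load sits in parallel with R_bot: R_bot‖R_L = (5.71 × 33.0) / (5.71 + 33.0) = 4.868 kΩ.
V_out = 35.6 × 4.868 / (100 + 4.868) = 35.6 × 4.868/104.9 = 1.65 V.

V_out ≈ 1.65 V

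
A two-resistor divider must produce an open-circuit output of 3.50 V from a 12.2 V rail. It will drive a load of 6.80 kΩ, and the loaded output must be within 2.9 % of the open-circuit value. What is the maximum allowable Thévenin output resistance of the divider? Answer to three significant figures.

Loading drop = R_th/(R_th + R_L) ≤ 0.0290, so R_th ≤ R_L · ε/(1−ε) = 6.80 kΩ × 0.0290/0.9710 = 203 Ω.

R_th ≤ 203 Ω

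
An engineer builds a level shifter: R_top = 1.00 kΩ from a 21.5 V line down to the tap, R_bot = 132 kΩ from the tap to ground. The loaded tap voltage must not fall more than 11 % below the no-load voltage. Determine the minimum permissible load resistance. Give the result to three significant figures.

Output resistance R_th = R_top‖R_bot = (1000 × 132000)/133000 = 992.5 Ω.
The fractional drop is R_th/(R_th + R_L); requiring this ≤ 0.110 gives R_L ≥ R_th(1/0.110 − 1) = 992.5 × 8.091 = 8.03 kΩ.

R_L(min) ≈ 8.03 kΩ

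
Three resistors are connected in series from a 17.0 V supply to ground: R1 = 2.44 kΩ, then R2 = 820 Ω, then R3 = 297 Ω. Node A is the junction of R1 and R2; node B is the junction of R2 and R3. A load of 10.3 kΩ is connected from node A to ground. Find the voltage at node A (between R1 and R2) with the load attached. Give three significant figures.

Below node A the series string R2+R3 = 1117 Ω sits in parallel with the 10300 Ω load: 1008 Ω.
V_A = 17.0 × 1008/(2440 + 1008) = 4.97 V.

V ≈ 4.97 V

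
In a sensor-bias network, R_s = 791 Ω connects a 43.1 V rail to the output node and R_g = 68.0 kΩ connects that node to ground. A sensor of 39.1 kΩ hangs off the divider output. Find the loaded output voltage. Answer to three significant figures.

The load sits in parallel with R_g: R_g‖R_L = (68000 × 39100) / (68000 + 39100) = 24830 Ω.
V_out = 43.1 × 24830 / (791 + 24830) = 43.1 × 24830/25620 = 41.8 V.
(Unloaded it would have been 42.6 V.)

V_out ≈ 41.8 V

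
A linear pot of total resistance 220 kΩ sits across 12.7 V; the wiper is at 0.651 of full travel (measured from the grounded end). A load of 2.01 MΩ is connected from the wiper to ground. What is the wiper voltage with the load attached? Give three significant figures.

V ≈ 8.07 V

The wiper splits the pot into (1−α)R = 76.78 kΩ above and αR = 143.2 kΩ below.
Lower section ‖ load = 133.7 kΩ.
V_wiper = 12.7 × 133.7/(76.78 + 133.7) = 8.07 V.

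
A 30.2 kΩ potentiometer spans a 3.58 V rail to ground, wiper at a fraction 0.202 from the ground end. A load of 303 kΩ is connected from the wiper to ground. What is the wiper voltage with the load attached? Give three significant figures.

The wiper splits the pot into (1−α)R = 24.10 kΩ above and αR = 6.100 kΩ below.
Lower section ‖ load = 5.980 kΩ.
V_wiper = 3.58 × 5.980/(24.10 + 5.980) = 0.712 V.

V ≈ 0.712 V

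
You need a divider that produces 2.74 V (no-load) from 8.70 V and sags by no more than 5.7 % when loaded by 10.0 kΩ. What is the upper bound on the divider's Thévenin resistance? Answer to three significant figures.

R_th ≤ 604 Ω

Loading drop = R_th/(R_th + R_L) ≤ 0.0570, so R_th ≤ R_L · ε/(1−ε) = 10.0 kΩ × 0.0570/0.9430 = 604 Ω.
(Any R1, R2 with R2/(R1+R2) = 0.315 and R1‖R2 ≤ 604 Ω will meet the spec.)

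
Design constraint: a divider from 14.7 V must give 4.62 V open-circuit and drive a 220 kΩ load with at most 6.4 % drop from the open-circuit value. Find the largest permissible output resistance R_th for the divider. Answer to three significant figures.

R_th ≤ 15.0 kΩ

Loading drop = R_th/(R_th + R_L) ≤ 0.0640, so R_th ≤ R_L · ε/(1−ε) = 220 kΩ × 0.0640/0.9360 = 15.0 kΩ.
(Any R1, R2 with R2/(R1+R2) = 0.314 and R1‖R2 ≤ 15.0 kΩ will meet the spec.)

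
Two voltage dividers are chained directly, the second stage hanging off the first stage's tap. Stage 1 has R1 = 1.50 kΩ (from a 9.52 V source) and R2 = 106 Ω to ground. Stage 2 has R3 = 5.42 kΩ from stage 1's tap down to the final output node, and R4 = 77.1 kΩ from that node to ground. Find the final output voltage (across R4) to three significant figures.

V_out ≈ 0.586 V

Stage 2 presents R3+R4 = 82520 Ω as a load on stage 1's tap.
Stage 1's lower leg becomes R2‖(R3+R4) = 105.9 Ω, so V_mid = 9.52 × 105.9/1606 = 0.6276 V.
Stage 2 is itself unloaded: V_out = V_mid × R4/(R3+R4) = 0.6276 × 77100/82520 = 0.586 V.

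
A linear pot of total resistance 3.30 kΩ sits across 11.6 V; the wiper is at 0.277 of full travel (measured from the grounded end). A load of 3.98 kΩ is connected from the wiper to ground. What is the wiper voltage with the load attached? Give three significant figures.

V ≈ 2.76 V

The wiper splits the pot into (1−α)R = 2386 Ω above and αR = 914.1 Ω below.
Lower section ‖ load = 743.4 Ω.
V_wiper = 11.6 × 743.4/(2386 + 743.4) = 2.76 V.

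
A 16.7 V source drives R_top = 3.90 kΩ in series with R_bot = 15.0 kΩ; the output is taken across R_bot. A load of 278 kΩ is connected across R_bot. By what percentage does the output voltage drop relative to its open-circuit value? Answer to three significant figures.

1.10 %

The divider's output (Thévenin) resistance is R_top‖R_bot = 3.095 kΩ.
Fractional drop under load = R_th/(R_th + R_L) = 3.095 / (3.095 + 278) = 0.01101.
So the output falls by 1.10 %.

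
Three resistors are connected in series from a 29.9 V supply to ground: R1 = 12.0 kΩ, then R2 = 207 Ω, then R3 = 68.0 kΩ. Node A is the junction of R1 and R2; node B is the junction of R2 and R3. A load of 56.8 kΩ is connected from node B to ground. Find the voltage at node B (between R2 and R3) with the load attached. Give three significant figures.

V ≈ 21.4 V

At node B, R3 is in parallel with the load: R3‖R_L = 30950 Ω.
Below node A the resistance is R2 + (R3‖R_L) = 31160 Ω, so V_A = 29.9 × 31160/43160 = 21.59 V.
Then V_B = V_A × (R3‖R_L)/(R2 + R3‖R_L) = 21.59 × 30950/31160 = 21.4 V.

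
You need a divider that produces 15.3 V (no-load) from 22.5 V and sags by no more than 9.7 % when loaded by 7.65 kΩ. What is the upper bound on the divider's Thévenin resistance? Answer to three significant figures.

Loading drop = R_th/(R_th + R_L) ≤ 0.0970, so R_th ≤ R_L · ε/(1−ε) = 7.65 kΩ × 0.0970/0.9030 = 822 Ω.

R_th ≤ 822 Ω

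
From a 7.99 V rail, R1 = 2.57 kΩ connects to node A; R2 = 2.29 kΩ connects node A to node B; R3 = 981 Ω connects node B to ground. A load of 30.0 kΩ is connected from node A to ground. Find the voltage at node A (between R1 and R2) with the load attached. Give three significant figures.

V ≈ 4.27 V

Below node A the series string R2+R3 = 3271 Ω sits in parallel with the 30000 Ω load: 2949 Ω.
V_A = 7.99 × 2949/(2570 + 2949) = 4.27 V.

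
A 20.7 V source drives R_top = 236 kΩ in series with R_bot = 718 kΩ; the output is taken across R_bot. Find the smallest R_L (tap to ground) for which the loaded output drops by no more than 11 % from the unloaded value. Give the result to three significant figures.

R_L(min) ≈ 1.44 MΩ

Output resistance R_th = R_top‖R_bot = (236 × 718)/954.0 = 177.6 kΩ.
The fractional drop is R_th/(R_th + R_L); requiring this ≤ 0.110 gives R_L ≥ R_th(1/0.110 − 1) = 177.6 × 8.091 = 1.44 MΩ.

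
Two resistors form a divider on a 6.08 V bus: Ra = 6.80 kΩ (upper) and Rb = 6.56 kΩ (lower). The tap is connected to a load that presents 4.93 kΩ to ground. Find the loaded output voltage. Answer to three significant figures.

V_out ≈ 1.78 V

The load sits in parallel with Rb: Rb‖R_L = (6.56 × 4.93) / (6.56 + 4.93) = 2.815 kΩ.
V_out = 6.08 × 2.815 / (6.80 + 2.815) = 6.08 × 2.815/9.615 = 1.78 V.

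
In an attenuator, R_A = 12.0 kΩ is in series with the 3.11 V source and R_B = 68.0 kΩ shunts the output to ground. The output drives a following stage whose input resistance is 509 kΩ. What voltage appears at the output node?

The load sits in parallel with R_B: R_B‖R_L = (68.0 × 509) / (68.0 + 509) = 59.99 kΩ.
V_out = 3.11 × 59.99 / (12.0 + 59.99) = 3.11 × 59.99/71.99 = 2.59 V.
(Unloaded it would have been 2.64 V.)

V_out ≈ 2.59 V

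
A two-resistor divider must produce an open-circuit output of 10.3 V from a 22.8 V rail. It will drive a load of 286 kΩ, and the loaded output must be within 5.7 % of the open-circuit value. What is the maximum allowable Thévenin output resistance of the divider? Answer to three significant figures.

R_th ≤ 17.3 kΩ

Loading drop = R_th/(R_th + R_L) ≤ 0.0570, so R_th ≤ R_L · ε/(1−ε) = 286 kΩ × 0.0570/0.9430 = 17.3 kΩ.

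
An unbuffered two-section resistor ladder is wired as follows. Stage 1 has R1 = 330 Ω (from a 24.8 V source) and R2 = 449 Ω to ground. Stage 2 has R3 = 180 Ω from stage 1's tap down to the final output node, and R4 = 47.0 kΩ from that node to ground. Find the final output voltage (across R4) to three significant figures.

Stage 2 presents R3+R4 = 47180 Ω as a load on stage 1's tap.
Stage 1's lower leg becomes R2‖(R3+R4) = 444.8 Ω, so V_mid = 24.8 × 444.8/774.8 = 14.24 V.
Stage 2 is itself unloaded: V_out = V_mid × R4/(R3+R4) = 14.24 × 47000/47180 = 14.2 V.

V_out ≈ 14.2 V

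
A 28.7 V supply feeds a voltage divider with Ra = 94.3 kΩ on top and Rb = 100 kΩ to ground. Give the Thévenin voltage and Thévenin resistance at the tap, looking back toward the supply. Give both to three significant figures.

V_th = 14.8 V, R_th = 48.5 kΩ

V_th is the open-circuit tap voltage: 28.7 × 100/(94.3 + 100) = 14.8 V.
With the supply zeroed, Ra and Rb appear in parallel from the tap: R_th = Ra‖Rb = (94.3 × 100)/194.3 = 48.5 kΩ.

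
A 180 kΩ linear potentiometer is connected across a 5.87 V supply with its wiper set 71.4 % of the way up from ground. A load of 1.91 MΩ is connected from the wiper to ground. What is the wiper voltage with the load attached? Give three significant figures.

The wiper splits the pot into (1−α)R = 51.48 kΩ above and αR = 128.5 kΩ below.
Lower section ‖ load = 120.4 kΩ.
V_wiper = 5.87 × 120.4/(51.48 + 120.4) = 4.11 V.

V ≈ 4.11 V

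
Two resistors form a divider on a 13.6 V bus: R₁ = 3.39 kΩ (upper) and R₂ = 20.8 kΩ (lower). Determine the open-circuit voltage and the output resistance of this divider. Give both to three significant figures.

V_th is the open-circuit tap voltage: 13.6 × 20.8/(3.39 + 20.8) = 11.7 V.
With the supply zeroed, R₁ and R₂ appear in parallel from the tap: R_th = R₁‖R₂ = (3.39 × 20.8)/24.19 = 2.91 kΩ.

V_th = 11.7 V, R_th = 2.91 kΩ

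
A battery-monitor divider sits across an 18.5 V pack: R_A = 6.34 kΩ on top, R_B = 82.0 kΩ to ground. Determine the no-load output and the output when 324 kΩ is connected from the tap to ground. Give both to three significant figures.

Unloaded: 17.2 V; loaded: 16.9 V

Open-circuit: V = 18.5 × 82.0/(6.34 + 82.0) = 17.2 V.
With the load, R_B becomes R_B‖R_L = 65.44 kΩ, so V = 18.5 × 65.44/71.78 = 16.9 V.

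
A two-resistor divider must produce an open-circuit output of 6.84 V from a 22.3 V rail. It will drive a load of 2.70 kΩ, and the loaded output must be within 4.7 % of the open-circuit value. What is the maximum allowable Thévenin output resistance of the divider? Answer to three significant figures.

Loading drop = R_th/(R_th + R_L) ≤ 0.0470, so R_th ≤ R_L · ε/(1−ε) = 2.70 kΩ × 0.0470/0.9530 = 133 Ω.

R_th ≤ 133 Ω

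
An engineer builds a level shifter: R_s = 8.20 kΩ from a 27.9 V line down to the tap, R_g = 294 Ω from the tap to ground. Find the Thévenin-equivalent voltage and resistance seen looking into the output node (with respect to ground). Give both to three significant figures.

V_th is the open-circuit tap voltage: 27.9 × 294/(8200 + 294) = 0.966 V.
With the supply zeroed, R_s and R_g appear in parallel from the tap: R_th = R_s‖R_g = (8200 × 294)/8494 = 284 Ω.

V_th = 0.966 V, R_th = 284 Ω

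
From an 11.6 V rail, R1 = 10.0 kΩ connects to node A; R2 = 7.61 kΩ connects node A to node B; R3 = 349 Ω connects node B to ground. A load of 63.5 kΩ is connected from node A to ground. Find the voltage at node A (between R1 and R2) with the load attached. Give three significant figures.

Below node A the series string R2+R3 = 7959 Ω sits in parallel with the 63500 Ω load: 7073 Ω.
V_A = 11.6 × 7073/(10000 + 7073) = 4.81 V.

V ≈ 4.81 V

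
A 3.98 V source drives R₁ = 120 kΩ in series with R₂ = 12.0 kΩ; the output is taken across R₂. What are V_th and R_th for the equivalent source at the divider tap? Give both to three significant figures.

V_th = 0.362 V, R_th = 10.9 kΩ

V_th is the open-circuit tap voltage: 3.98 × 12.0/(120 + 12.0) = 0.362 V.
With the supply zeroed, R₁ and R₂ appear in parallel from the tap: R_th = R₁‖R₂ = (120 × 12.0)/132.0 = 10.9 kΩ.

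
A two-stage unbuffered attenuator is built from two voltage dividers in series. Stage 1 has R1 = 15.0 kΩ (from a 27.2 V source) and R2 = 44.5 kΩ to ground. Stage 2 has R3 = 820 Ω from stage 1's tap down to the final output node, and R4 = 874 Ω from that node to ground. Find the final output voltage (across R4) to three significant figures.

V_out ≈ 1.38 V

Stage 2 presents R3+R4 = 1694 Ω as a load on stage 1's tap.
Stage 1's lower leg becomes R2‖(R3+R4) = 1632 Ω, so V_mid = 27.2 × 1632/16630 = 2.669 V.
Stage 2 is itself unloaded: V_out = V_mid × R4/(R3+R4) = 2.669 × 874/1694 = 1.38 V.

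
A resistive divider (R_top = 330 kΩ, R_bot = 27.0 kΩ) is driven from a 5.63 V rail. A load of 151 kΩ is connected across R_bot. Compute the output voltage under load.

The load sits in parallel with R_bot: R_bot‖R_L = (27.0 × 151) / (27.0 + 151) = 22.90 kΩ.
V_out = 5.63 × 22.90 / (330 + 22.90) = 5.63 × 22.90/352.9 = 0.365 V.
(Unloaded it would have been 0.426 V.)

V_out ≈ 0.365 V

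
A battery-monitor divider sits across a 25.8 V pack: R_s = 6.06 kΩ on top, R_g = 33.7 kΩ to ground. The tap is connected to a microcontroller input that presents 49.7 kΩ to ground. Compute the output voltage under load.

The load sits in parallel with R_g: R_g‖R_L = (33.7 × 49.7) / (33.7 + 49.7) = 20.08 kΩ.
V_out = 25.8 × 20.08 / (6.06 + 20.08) = 25.8 × 20.08/26.14 = 19.8 V.

V_out ≈ 19.8 V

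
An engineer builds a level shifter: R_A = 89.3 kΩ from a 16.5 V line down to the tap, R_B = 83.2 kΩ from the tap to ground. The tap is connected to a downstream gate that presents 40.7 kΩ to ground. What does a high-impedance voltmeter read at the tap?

V_out ≈ 3.87 V

The load sits in parallel with R_B: R_B‖R_L = (83.2 × 40.7) / (83.2 + 40.7) = 27.33 kΩ.
V_out = 16.5 × 27.33 / (89.3 + 27.33) = 16.5 × 27.33/116.6 = 3.87 V.
(Unloaded it would have been 7.96 V.)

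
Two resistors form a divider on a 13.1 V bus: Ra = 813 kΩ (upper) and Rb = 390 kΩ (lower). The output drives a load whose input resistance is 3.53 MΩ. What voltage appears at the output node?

The load sits in parallel with Rb: Rb‖R_L = (390 × 3530) / (390 + 3530) = 351.2 kΩ.
V_out = 13.1 × 351.2 / (813 + 351.2) = 13.1 × 351.2/1164 = 3.95 V.
(Unloaded it would have been 4.25 V.)

V_out ≈ 3.95 V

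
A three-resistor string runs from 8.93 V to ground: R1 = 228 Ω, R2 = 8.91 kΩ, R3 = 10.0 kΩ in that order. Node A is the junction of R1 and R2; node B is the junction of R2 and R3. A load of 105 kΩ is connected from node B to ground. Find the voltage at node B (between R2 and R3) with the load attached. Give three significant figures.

V ≈ 4.46 V

At node B, R3 is in parallel with the load: R3‖R_L = 9130 Ω.
Below node A the resistance is R2 + (R3‖R_L) = 18040 Ω, so V_A = 8.93 × 18040/18270 = 8.819 V.
Then V_B = V_A × (R3‖R_L)/(R2 + R3‖R_L) = 8.819 × 9130/18040 = 4.46 V.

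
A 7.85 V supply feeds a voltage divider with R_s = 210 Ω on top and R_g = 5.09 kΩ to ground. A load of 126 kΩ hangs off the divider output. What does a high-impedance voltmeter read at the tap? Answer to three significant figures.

V_out ≈ 7.53 V

The load sits in parallel with R_g: R_g‖R_L = (5090 × 126000) / (5090 + 126000) = 4892 Ω.
V_out = 7.85 × 4892 / (210 + 4892) = 7.85 × 4892/5102 = 7.53 V.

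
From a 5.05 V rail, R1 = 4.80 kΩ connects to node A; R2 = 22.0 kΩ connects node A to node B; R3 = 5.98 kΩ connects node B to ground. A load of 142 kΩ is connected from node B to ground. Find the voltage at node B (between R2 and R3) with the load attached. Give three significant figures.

V ≈ 0.891 V

At node B, R3 is in parallel with the load: R3‖R_L = 5.738 kΩ.
Below node A the resistance is R2 + (R3‖R_L) = 27.74 kΩ, so V_A = 5.05 × 27.74/32.54 = 4.305 V.
Then V_B = V_A × (R3‖R_L)/(R2 + R3‖R_L) = 4.305 × 5.738/27.74 = 0.891 V.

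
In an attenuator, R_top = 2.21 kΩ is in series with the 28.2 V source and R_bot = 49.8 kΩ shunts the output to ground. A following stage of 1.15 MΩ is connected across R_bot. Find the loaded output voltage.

V_out ≈ 27.0 V

The load sits in parallel with R_bot: R_bot‖R_L = (49.8 × 1150) / (49.8 + 1150) = 47.73 kΩ.
V_out = 28.2 × 47.73 / (2.21 + 47.73) = 28.2 × 47.73/49.94 = 27.0 V.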